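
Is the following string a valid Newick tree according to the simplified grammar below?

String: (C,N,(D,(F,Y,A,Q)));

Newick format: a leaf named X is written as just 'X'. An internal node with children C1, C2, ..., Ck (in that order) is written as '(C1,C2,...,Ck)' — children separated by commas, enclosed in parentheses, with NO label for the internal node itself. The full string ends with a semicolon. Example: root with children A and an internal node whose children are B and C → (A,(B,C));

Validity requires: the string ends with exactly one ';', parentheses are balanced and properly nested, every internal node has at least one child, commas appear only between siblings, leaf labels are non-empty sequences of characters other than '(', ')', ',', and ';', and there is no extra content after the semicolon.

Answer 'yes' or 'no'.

Input: (C,N,(D,(F,Y,A,Q)));
Paren balance: 3 '(' vs 3 ')' OK
Ends with single ';': True
Full parse: OK
Valid: True

Answer: yes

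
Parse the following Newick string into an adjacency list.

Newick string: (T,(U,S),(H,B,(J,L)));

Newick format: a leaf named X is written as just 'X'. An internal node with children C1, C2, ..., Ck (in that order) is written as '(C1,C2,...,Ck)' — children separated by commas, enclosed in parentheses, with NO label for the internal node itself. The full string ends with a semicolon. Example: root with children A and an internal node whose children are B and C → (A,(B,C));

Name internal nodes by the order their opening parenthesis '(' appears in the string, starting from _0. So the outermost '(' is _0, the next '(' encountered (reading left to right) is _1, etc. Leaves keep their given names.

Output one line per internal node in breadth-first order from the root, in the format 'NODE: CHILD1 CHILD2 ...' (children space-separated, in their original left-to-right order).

Input: (T,(U,S),(H,B,(J,L)));
Scanning left-to-right, naming '(' by encounter order:
  pos 0: '(' -> open internal node _0 (depth 1)
  pos 3: '(' -> open internal node _1 (depth 2)
  pos 7: ')' -> close internal node _1 (now at depth 1)
  pos 9: '(' -> open internal node _2 (depth 2)
  pos 14: '(' -> open internal node _3 (depth 3)
  pos 18: ')' -> close internal node _3 (now at depth 2)
  pos 19: ')' -> close internal node _2 (now at depth 1)
  pos 20: ')' -> close internal node _0 (now at depth 0)
Total internal nodes: 4
BFS adjacency from root:
  _0: T _1 _2
  _1: U S
  _2: H B _3
  _3: J L

Answer: _0: T _1 _2
_1: U S
_2: H B _3
_3: J L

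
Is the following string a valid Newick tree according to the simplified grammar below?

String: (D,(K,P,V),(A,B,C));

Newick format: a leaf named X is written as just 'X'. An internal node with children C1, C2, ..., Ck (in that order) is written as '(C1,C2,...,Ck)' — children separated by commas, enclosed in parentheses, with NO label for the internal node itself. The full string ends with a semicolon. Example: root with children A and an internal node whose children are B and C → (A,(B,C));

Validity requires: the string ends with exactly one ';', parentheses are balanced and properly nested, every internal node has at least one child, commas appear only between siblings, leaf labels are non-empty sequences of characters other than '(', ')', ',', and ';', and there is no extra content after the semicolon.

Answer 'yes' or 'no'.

Answer: yes

Derivation:
Input: (D,(K,P,V),(A,B,C));
Paren balance: 3 '(' vs 3 ')' OK
Ends with single ';': True
Full parse: OK
Valid: True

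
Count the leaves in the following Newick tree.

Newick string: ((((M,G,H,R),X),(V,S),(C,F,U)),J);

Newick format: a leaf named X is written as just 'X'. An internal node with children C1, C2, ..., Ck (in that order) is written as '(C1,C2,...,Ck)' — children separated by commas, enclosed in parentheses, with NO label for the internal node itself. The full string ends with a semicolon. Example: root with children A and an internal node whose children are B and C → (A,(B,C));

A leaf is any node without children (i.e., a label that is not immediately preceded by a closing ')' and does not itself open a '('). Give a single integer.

Answer: 11

Derivation:
Newick: ((((M,G,H,R),X),(V,S),(C,F,U)),J);
Scan left-to-right; a leaf is any maximal label run not followed by '(':
  pos 4: leaf 'M' → count = 1
  pos 6: leaf 'G' → count = 2
  pos 8: leaf 'H' → count = 3
  pos 10: leaf 'R' → count = 4
  pos 13: leaf 'X' → count = 5
  pos 17: leaf 'V' → count = 6
  pos 19: leaf 'S' → count = 7
  pos 23: leaf 'C' → count = 8
  pos 25: leaf 'F' → count = 9
  pos 27: leaf 'U' → count = 10
  pos 31: leaf 'J' → count = 11
Total leaves: 11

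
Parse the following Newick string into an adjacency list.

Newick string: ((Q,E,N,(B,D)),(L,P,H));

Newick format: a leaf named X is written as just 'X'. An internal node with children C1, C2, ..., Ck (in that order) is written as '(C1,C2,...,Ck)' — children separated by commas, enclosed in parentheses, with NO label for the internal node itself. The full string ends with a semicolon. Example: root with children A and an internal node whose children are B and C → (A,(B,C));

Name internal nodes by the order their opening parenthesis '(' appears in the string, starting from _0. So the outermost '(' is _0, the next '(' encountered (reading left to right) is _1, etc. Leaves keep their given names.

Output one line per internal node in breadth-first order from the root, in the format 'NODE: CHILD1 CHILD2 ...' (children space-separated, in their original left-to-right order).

Answer: _0: _1 _3
_1: Q E N _2
_3: L P H
_2: B D

Derivation:
Input: ((Q,E,N,(B,D)),(L,P,H));
Scanning left-to-right, naming '(' by encounter order:
  pos 0: '(' -> open internal node _0 (depth 1)
  pos 1: '(' -> open internal node _1 (depth 2)
  pos 8: '(' -> open internal node _2 (depth 3)
  pos 12: ')' -> close internal node _2 (now at depth 2)
  pos 13: ')' -> close internal node _1 (now at depth 1)
  pos 15: '(' -> open internal node _3 (depth 2)
  pos 21: ')' -> close internal node _3 (now at depth 1)
  pos 22: ')' -> close internal node _0 (now at depth 0)
Total internal nodes: 4
BFS adjacency from root:
  _0: _1 _3
  _1: Q E N _2
  _3: L P H
  _2: B D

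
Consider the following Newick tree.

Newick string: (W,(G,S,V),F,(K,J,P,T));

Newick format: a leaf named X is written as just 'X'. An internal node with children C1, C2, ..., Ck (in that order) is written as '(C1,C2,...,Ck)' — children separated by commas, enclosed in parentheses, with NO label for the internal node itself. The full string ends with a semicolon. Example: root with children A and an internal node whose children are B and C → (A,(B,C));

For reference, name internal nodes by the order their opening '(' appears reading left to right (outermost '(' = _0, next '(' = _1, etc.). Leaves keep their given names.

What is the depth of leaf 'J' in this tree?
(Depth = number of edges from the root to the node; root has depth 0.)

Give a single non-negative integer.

Newick: (W,(G,S,V),F,(K,J,P,T));
Naming internals by '(' encounter order: outermost '(' = _0, next = _1, ...
Query node: J
Path from root: _0 -> _2 -> J
Depth of J: 2 (number of edges from root)

Answer: 2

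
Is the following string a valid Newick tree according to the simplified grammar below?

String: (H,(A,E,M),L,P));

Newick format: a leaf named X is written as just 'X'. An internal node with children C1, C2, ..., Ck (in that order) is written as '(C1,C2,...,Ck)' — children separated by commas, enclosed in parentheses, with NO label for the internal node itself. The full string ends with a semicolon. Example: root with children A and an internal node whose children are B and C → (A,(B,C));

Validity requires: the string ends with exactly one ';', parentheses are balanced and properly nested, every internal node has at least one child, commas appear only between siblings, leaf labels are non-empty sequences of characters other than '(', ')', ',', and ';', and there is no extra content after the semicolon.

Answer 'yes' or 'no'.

Answer: no

Derivation:
Input: (H,(A,E,M),L,P));
Paren balance: 2 '(' vs 3 ')' MISMATCH
Ends with single ';': True
Full parse: FAILS (extra content after tree at pos 15)
Valid: False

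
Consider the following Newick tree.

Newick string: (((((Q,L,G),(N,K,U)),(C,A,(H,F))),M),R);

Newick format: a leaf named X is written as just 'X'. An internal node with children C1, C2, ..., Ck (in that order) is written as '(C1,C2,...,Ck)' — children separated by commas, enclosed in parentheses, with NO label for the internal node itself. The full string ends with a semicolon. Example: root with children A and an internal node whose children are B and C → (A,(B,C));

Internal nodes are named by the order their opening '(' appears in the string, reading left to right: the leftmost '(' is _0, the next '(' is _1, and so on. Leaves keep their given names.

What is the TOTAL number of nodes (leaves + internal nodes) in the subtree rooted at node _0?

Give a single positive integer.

Answer: 20

Derivation:
Newick: (((((Q,L,G),(N,K,U)),(C,A,(H,F))),M),R);
Locate _0: it is the '(' at position 0 (the 1st '(' reading left to right).
Query: subtree rooted at _0
_0: subtree_size = 1 + 19
  _1: subtree_size = 1 + 17
    _2: subtree_size = 1 + 15
      _3: subtree_size = 1 + 8
        _4: subtree_size = 1 + 3
          Q: subtree_size = 1 + 0
          L: subtree_size = 1 + 0
          G: subtree_size = 1 + 0
        _5: subtree_size = 1 + 3
          N: subtree_size = 1 + 0
          K: subtree_size = 1 + 0
          U: subtree_size = 1 + 0
      _6: subtree_size = 1 + 5
        C: subtree_size = 1 + 0
        A: subtree_size = 1 + 0
        _7: subtree_size = 1 + 2
          H: subtree_size = 1 + 0
          F: subtree_size = 1 + 0
    M: subtree_size = 1 + 0
  R: subtree_size = 1 + 0
Total subtree size of _0: 20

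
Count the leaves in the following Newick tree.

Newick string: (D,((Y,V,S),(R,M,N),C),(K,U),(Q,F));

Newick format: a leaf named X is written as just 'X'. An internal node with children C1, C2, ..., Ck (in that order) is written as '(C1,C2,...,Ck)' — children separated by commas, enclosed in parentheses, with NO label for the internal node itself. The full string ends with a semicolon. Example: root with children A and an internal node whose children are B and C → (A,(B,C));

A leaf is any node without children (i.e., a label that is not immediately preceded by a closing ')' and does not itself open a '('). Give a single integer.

Newick: (D,((Y,V,S),(R,M,N),C),(K,U),(Q,F));
Scan left-to-right; a leaf is any maximal label run not followed by '(':
  pos 1: leaf 'D' → count = 1
  pos 5: leaf 'Y' → count = 2
  pos 7: leaf 'V' → count = 3
  pos 9: leaf 'S' → count = 4
  pos 13: leaf 'R' → count = 5
  pos 15: leaf 'M' → count = 6
  pos 17: leaf 'N' → count = 7
  pos 20: leaf 'C' → count = 8
  pos 24: leaf 'K' → count = 9
  pos 26: leaf 'U' → count = 10
  pos 30: leaf 'Q' → count = 11
  pos 32: leaf 'F' → count = 12
Total leaves: 12

Answer: 12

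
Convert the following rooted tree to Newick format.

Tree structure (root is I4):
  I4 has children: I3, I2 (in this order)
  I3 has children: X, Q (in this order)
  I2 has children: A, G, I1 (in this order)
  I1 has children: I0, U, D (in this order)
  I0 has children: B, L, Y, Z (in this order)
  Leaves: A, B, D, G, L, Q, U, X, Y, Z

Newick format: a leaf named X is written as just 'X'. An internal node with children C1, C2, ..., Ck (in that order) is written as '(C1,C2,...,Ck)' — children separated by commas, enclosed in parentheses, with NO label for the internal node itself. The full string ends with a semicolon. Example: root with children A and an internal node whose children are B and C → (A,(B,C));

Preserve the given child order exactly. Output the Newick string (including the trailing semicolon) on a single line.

Answer: ((X,Q),(A,G,((B,L,Y,Z),U,D)));

Derivation:
internal I4 with children ['I3', 'I2']
  internal I3 with children ['X', 'Q']
    leaf 'X' → 'X'
    leaf 'Q' → 'Q'
  → '(X,Q)'
  internal I2 with children ['A', 'G', 'I1']
    leaf 'A' → 'A'
    leaf 'G' → 'G'
    internal I1 with children ['I0', 'U', 'D']
      internal I0 with children ['B', 'L', 'Y', 'Z']
        leaf 'B' → 'B'
        leaf 'L' → 'L'
        leaf 'Y' → 'Y'
        leaf 'Z' → 'Z'
      → '(B,L,Y,Z)'
      leaf 'U' → 'U'
      leaf 'D' → 'D'
    → '((B,L,Y,Z),U,D)'
  → '(A,G,((B,L,Y,Z),U,D))'
→ '((X,Q),(A,G,((B,L,Y,Z),U,D)))'
Final: ((X,Q),(A,G,((B,L,Y,Z),U,D)));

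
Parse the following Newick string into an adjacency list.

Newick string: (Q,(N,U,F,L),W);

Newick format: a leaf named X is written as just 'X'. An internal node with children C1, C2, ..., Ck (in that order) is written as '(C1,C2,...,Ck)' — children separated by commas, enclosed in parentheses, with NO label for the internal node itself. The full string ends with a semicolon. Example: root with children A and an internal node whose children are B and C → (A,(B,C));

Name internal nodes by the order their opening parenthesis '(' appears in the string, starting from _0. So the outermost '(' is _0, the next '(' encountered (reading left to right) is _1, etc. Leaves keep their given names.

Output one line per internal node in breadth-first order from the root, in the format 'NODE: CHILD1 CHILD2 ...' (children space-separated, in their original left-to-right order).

Input: (Q,(N,U,F,L),W);
Scanning left-to-right, naming '(' by encounter order:
  pos 0: '(' -> open internal node _0 (depth 1)
  pos 3: '(' -> open internal node _1 (depth 2)
  pos 11: ')' -> close internal node _1 (now at depth 1)
  pos 14: ')' -> close internal node _0 (now at depth 0)
Total internal nodes: 2
BFS adjacency from root:
  _0: Q _1 W
  _1: N U F L

Answer: _0: Q _1 W
_1: N U F L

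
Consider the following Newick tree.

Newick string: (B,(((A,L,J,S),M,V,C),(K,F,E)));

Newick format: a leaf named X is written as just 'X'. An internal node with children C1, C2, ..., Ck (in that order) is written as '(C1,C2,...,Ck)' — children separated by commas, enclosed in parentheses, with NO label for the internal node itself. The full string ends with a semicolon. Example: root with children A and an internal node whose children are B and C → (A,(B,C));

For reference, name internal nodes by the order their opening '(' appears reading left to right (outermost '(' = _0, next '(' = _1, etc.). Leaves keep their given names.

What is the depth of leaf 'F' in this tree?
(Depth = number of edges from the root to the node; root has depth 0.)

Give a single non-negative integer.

Newick: (B,(((A,L,J,S),M,V,C),(K,F,E)));
Naming internals by '(' encounter order: outermost '(' = _0, next = _1, ...
Query node: F
Path from root: _0 -> _1 -> _4 -> F
Depth of F: 3 (number of edges from root)

Answer: 3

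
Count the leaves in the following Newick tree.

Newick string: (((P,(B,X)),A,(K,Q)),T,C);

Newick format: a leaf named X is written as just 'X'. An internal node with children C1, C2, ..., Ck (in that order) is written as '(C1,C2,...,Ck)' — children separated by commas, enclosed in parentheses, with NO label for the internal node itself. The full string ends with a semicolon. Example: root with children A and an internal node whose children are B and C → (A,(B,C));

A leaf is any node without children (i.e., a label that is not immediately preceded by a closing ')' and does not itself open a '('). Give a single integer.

Answer: 8

Derivation:
Newick: (((P,(B,X)),A,(K,Q)),T,C);
Scan left-to-right; a leaf is any maximal label run not followed by '(':
  pos 3: leaf 'P' → count = 1
  pos 6: leaf 'B' → count = 2
  pos 8: leaf 'X' → count = 3
  pos 12: leaf 'A' → count = 4
  pos 15: leaf 'K' → count = 5
  pos 17: leaf 'Q' → count = 6
  pos 21: leaf 'T' → count = 7
  pos 23: leaf 'C' → count = 8
Total leaves: 8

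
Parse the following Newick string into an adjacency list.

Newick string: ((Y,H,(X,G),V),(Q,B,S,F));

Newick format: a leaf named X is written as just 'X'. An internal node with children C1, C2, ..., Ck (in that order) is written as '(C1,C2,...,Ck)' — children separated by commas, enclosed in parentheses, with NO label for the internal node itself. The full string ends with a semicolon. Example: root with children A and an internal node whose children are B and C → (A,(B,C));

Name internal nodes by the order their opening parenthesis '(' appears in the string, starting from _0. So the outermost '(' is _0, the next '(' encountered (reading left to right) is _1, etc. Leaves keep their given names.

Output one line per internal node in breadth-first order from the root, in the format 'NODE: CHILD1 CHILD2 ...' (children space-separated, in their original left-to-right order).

Answer: _0: _1 _3
_1: Y H _2 V
_3: Q B S F
_2: X G

Derivation:
Input: ((Y,H,(X,G),V),(Q,B,S,F));
Scanning left-to-right, naming '(' by encounter order:
  pos 0: '(' -> open internal node _0 (depth 1)
  pos 1: '(' -> open internal node _1 (depth 2)
  pos 6: '(' -> open internal node _2 (depth 3)
  pos 10: ')' -> close internal node _2 (now at depth 2)
  pos 13: ')' -> close internal node _1 (now at depth 1)
  pos 15: '(' -> open internal node _3 (depth 2)
  pos 23: ')' -> close internal node _3 (now at depth 1)
  pos 24: ')' -> close internal node _0 (now at depth 0)
Total internal nodes: 4
BFS adjacency from root:
  _0: _1 _3
  _1: Y H _2 V
  _3: Q B S F
  _2: X G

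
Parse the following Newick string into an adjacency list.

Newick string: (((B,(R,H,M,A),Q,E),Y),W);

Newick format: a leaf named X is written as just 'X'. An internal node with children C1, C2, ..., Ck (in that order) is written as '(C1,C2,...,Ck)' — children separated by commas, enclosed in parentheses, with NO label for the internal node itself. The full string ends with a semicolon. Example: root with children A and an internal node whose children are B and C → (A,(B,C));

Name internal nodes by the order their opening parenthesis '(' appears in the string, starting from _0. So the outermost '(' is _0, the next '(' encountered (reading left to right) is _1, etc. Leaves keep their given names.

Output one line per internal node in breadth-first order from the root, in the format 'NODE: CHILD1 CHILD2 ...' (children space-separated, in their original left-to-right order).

Answer: _0: _1 W
_1: _2 Y
_2: B _3 Q E
_3: R H M A

Derivation:
Input: (((B,(R,H,M,A),Q,E),Y),W);
Scanning left-to-right, naming '(' by encounter order:
  pos 0: '(' -> open internal node _0 (depth 1)
  pos 1: '(' -> open internal node _1 (depth 2)
  pos 2: '(' -> open internal node _2 (depth 3)
  pos 5: '(' -> open internal node _3 (depth 4)
  pos 13: ')' -> close internal node _3 (now at depth 3)
  pos 18: ')' -> close internal node _2 (now at depth 2)
  pos 21: ')' -> close internal node _1 (now at depth 1)
  pos 24: ')' -> close internal node _0 (now at depth 0)
Total internal nodes: 4
BFS adjacency from root:
  _0: _1 W
  _1: _2 Y
  _2: B _3 Q E
  _3: R H M A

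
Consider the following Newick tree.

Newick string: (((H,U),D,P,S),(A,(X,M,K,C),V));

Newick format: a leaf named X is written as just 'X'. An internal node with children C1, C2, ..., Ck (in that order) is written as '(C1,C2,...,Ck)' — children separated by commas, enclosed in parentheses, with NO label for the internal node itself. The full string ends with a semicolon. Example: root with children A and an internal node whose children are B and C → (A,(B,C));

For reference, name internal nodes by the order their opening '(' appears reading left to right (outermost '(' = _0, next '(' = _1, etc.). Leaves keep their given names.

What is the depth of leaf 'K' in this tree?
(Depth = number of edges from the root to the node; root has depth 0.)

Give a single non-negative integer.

Newick: (((H,U),D,P,S),(A,(X,M,K,C),V));
Naming internals by '(' encounter order: outermost '(' = _0, next = _1, ...
Query node: K
Path from root: _0 -> _3 -> _4 -> K
Depth of K: 3 (number of edges from root)

Answer: 3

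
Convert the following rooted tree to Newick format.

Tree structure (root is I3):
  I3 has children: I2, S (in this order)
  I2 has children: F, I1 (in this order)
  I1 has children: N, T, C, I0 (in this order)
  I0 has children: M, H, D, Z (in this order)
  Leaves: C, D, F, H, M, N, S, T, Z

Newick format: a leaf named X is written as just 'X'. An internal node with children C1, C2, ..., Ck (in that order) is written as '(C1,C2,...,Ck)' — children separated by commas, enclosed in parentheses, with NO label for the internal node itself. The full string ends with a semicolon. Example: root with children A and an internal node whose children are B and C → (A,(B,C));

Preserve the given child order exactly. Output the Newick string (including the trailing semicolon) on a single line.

Answer: ((F,(N,T,C,(M,H,D,Z))),S);

Derivation:
internal I3 with children ['I2', 'S']
  internal I2 with children ['F', 'I1']
    leaf 'F' → 'F'
    internal I1 with children ['N', 'T', 'C', 'I0']
      leaf 'N' → 'N'
      leaf 'T' → 'T'
      leaf 'C' → 'C'
      internal I0 with children ['M', 'H', 'D', 'Z']
        leaf 'M' → 'M'
        leaf 'H' → 'H'
        leaf 'D' → 'D'
        leaf 'Z' → 'Z'
      → '(M,H,D,Z)'
    → '(N,T,C,(M,H,D,Z))'
  → '(F,(N,T,C,(M,H,D,Z)))'
  leaf 'S' → 'S'
→ '((F,(N,T,C,(M,H,D,Z))),S)'
Final: ((F,(N,T,C,(M,H,D,Z))),S);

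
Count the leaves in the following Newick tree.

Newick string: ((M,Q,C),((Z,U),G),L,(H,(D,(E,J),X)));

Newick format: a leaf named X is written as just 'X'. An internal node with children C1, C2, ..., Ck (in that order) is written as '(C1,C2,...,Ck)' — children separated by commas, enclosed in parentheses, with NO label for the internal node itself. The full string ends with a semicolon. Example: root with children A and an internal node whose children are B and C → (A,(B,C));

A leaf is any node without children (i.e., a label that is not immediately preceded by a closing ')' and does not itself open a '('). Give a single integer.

Newick: ((M,Q,C),((Z,U),G),L,(H,(D,(E,J),X)));
Scan left-to-right; a leaf is any maximal label run not followed by '(':
  pos 2: leaf 'M' → count = 1
  pos 4: leaf 'Q' → count = 2
  pos 6: leaf 'C' → count = 3
  pos 11: leaf 'Z' → count = 4
  pos 13: leaf 'U' → count = 5
  pos 16: leaf 'G' → count = 6
  pos 19: leaf 'L' → count = 7
  pos 22: leaf 'H' → count = 8
  pos 25: leaf 'D' → count = 9
  pos 28: leaf 'E' → count = 10
  pos 30: leaf 'J' → count = 11
  pos 33: leaf 'X' → count = 12
Total leaves: 12

Answer: 12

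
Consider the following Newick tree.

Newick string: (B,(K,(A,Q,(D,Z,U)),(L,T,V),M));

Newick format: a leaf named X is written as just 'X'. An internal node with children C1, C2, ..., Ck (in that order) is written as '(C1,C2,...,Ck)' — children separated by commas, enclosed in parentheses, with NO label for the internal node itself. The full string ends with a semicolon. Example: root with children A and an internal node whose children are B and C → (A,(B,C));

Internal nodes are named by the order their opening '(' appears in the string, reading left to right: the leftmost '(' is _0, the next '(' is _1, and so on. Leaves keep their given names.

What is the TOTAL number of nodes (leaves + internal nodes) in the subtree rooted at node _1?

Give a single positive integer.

Newick: (B,(K,(A,Q,(D,Z,U)),(L,T,V),M));
Locate _1: it is the '(' at position 3 (the 2nd '(' reading left to right).
Query: subtree rooted at _1
_1: subtree_size = 1 + 13
  K: subtree_size = 1 + 0
  _2: subtree_size = 1 + 6
    A: subtree_size = 1 + 0
    Q: subtree_size = 1 + 0
    _3: subtree_size = 1 + 3
      D: subtree_size = 1 + 0
      Z: subtree_size = 1 + 0
      U: subtree_size = 1 + 0
  _4: subtree_size = 1 + 3
    L: subtree_size = 1 + 0
    T: subtree_size = 1 + 0
    V: subtree_size = 1 + 0
  M: subtree_size = 1 + 0
Total subtree size of _1: 14

Answer: 14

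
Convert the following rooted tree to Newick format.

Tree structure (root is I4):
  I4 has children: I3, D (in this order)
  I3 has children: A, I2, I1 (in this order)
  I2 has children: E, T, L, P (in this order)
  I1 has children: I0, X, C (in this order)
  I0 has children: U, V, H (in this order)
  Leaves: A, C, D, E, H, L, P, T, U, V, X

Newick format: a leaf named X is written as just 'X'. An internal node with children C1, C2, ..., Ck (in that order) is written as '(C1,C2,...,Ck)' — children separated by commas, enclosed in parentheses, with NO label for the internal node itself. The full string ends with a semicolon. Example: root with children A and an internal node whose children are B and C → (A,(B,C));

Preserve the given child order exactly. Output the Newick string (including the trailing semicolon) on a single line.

internal I4 with children ['I3', 'D']
  internal I3 with children ['A', 'I2', 'I1']
    leaf 'A' → 'A'
    internal I2 with children ['E', 'T', 'L', 'P']
      leaf 'E' → 'E'
      leaf 'T' → 'T'
      leaf 'L' → 'L'
      leaf 'P' → 'P'
    → '(E,T,L,P)'
    internal I1 with children ['I0', 'X', 'C']
      internal I0 with children ['U', 'V', 'H']
        leaf 'U' → 'U'
        leaf 'V' → 'V'
        leaf 'H' → 'H'
      → '(U,V,H)'
      leaf 'X' → 'X'
      leaf 'C' → 'C'
    → '((U,V,H),X,C)'
  → '(A,(E,T,L,P),((U,V,H),X,C))'
  leaf 'D' → 'D'
→ '((A,(E,T,L,P),((U,V,H),X,C)),D)'
Final: ((A,(E,T,L,P),((U,V,H),X,C)),D);

Answer: ((A,(E,T,L,P),((U,V,H),X,C)),D);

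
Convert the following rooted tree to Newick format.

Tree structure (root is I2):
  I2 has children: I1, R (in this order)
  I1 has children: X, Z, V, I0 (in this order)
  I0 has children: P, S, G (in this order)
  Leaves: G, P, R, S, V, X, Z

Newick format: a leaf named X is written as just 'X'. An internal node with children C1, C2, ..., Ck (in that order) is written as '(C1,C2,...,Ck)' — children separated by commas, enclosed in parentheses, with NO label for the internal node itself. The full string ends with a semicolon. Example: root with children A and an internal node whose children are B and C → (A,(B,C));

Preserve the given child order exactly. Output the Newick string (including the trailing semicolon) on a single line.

internal I2 with children ['I1', 'R']
  internal I1 with children ['X', 'Z', 'V', 'I0']
    leaf 'X' → 'X'
    leaf 'Z' → 'Z'
    leaf 'V' → 'V'
    internal I0 with children ['P', 'S', 'G']
      leaf 'P' → 'P'
      leaf 'S' → 'S'
      leaf 'G' → 'G'
    → '(P,S,G)'
  → '(X,Z,V,(P,S,G))'
  leaf 'R' → 'R'
→ '((X,Z,V,(P,S,G)),R)'
Final: ((X,Z,V,(P,S,G)),R);

Answer: ((X,Z,V,(P,S,G)),R);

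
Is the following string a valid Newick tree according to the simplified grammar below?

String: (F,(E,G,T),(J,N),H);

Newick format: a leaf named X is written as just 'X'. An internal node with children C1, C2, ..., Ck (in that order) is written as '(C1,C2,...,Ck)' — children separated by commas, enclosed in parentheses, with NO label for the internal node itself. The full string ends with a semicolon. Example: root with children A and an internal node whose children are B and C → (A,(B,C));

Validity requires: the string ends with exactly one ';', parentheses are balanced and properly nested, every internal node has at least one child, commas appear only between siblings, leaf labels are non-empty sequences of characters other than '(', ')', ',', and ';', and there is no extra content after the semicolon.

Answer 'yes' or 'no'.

Input: (F,(E,G,T),(J,N),H);
Paren balance: 3 '(' vs 3 ')' OK
Ends with single ';': True
Full parse: OK
Valid: True

Answer: yes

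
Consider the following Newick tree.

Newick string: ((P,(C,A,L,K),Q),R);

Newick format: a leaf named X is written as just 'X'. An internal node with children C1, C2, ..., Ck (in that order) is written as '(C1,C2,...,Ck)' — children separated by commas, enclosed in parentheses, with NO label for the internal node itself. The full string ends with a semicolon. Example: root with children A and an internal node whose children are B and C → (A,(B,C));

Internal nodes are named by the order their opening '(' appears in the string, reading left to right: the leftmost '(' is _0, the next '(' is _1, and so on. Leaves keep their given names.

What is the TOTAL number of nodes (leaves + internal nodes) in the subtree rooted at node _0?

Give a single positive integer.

Newick: ((P,(C,A,L,K),Q),R);
Locate _0: it is the '(' at position 0 (the 1st '(' reading left to right).
Query: subtree rooted at _0
_0: subtree_size = 1 + 9
  _1: subtree_size = 1 + 7
    P: subtree_size = 1 + 0
    _2: subtree_size = 1 + 4
      C: subtree_size = 1 + 0
      A: subtree_size = 1 + 0
      L: subtree_size = 1 + 0
      K: subtree_size = 1 + 0
    Q: subtree_size = 1 + 0
  R: subtree_size = 1 + 0
Total subtree size of _0: 10

Answer: 10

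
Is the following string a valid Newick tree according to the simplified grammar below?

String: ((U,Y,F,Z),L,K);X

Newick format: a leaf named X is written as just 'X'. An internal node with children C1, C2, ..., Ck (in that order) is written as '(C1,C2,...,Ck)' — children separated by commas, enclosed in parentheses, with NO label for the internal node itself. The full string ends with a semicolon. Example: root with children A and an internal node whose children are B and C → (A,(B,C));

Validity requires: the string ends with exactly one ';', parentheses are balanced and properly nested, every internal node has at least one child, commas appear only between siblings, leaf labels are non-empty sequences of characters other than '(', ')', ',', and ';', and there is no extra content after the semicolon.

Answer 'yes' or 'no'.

Answer: no

Derivation:
Input: ((U,Y,F,Z),L,K);X
Paren balance: 2 '(' vs 2 ')' OK
Ends with single ';': False
Full parse: FAILS (must end with ;)
Valid: False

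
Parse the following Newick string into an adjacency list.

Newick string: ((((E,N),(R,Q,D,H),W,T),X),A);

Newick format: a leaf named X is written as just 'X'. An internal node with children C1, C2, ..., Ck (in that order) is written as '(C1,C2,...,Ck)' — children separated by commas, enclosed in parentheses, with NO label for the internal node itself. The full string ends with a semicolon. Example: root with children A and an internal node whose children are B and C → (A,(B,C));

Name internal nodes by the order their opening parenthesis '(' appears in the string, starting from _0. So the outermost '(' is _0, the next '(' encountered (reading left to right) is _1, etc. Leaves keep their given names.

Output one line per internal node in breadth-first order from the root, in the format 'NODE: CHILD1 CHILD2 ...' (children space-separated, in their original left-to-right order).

Input: ((((E,N),(R,Q,D,H),W,T),X),A);
Scanning left-to-right, naming '(' by encounter order:
  pos 0: '(' -> open internal node _0 (depth 1)
  pos 1: '(' -> open internal node _1 (depth 2)
  pos 2: '(' -> open internal node _2 (depth 3)
  pos 3: '(' -> open internal node _3 (depth 4)
  pos 7: ')' -> close internal node _3 (now at depth 3)
  pos 9: '(' -> open internal node _4 (depth 4)
  pos 17: ')' -> close internal node _4 (now at depth 3)
  pos 22: ')' -> close internal node _2 (now at depth 2)
  pos 25: ')' -> close internal node _1 (now at depth 1)
  pos 28: ')' -> close internal node _0 (now at depth 0)
Total internal nodes: 5
BFS adjacency from root:
  _0: _1 A
  _1: _2 X
  _2: _3 _4 W T
  _3: E N
  _4: R Q D H

Answer: _0: _1 A
_1: _2 X
_2: _3 _4 W T
_3: E N
_4: R Q D H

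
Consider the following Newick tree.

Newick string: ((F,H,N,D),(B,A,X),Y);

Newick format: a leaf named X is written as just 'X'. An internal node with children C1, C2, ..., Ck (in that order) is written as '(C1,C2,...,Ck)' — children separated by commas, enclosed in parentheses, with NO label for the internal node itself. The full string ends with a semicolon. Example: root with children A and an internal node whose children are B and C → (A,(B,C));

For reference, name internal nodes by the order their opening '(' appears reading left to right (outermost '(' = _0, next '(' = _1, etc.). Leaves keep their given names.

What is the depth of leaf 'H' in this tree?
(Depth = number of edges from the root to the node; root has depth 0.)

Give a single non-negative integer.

Answer: 2

Derivation:
Newick: ((F,H,N,D),(B,A,X),Y);
Naming internals by '(' encounter order: outermost '(' = _0, next = _1, ...
Query node: H
Path from root: _0 -> _1 -> H
Depth of H: 2 (number of edges from root)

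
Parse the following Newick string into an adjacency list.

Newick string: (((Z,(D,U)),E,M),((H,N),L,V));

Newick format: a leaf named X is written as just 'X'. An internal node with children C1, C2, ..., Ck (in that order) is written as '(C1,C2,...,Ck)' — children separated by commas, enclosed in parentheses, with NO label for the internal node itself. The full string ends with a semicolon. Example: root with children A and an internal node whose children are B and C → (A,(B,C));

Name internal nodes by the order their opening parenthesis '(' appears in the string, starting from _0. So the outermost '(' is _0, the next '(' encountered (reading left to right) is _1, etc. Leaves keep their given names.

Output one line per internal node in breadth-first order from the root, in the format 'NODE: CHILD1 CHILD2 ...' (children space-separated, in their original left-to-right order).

Input: (((Z,(D,U)),E,M),((H,N),L,V));
Scanning left-to-right, naming '(' by encounter order:
  pos 0: '(' -> open internal node _0 (depth 1)
  pos 1: '(' -> open internal node _1 (depth 2)
  pos 2: '(' -> open internal node _2 (depth 3)
  pos 5: '(' -> open internal node _3 (depth 4)
  pos 9: ')' -> close internal node _3 (now at depth 3)
  pos 10: ')' -> close internal node _2 (now at depth 2)
  pos 15: ')' -> close internal node _1 (now at depth 1)
  pos 17: '(' -> open internal node _4 (depth 2)
  pos 18: '(' -> open internal node _5 (depth 3)
  pos 22: ')' -> close internal node _5 (now at depth 2)
  pos 27: ')' -> close internal node _4 (now at depth 1)
  pos 28: ')' -> close internal node _0 (now at depth 0)
Total internal nodes: 6
BFS adjacency from root:
  _0: _1 _4
  _1: _2 E M
  _4: _5 L V
  _2: Z _3
  _5: H N
  _3: D U

Answer: _0: _1 _4
_1: _2 E M
_4: _5 L V
_2: Z _3
_5: H N
_3: D U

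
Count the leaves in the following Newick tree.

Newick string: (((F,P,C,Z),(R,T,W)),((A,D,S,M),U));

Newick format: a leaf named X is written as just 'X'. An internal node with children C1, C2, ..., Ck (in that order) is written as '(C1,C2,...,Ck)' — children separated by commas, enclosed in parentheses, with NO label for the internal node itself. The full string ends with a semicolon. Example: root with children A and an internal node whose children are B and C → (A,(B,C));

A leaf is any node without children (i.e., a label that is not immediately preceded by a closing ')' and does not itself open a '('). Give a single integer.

Newick: (((F,P,C,Z),(R,T,W)),((A,D,S,M),U));
Scan left-to-right; a leaf is any maximal label run not followed by '(':
  pos 3: leaf 'F' → count = 1
  pos 5: leaf 'P' → count = 2
  pos 7: leaf 'C' → count = 3
  pos 9: leaf 'Z' → count = 4
  pos 13: leaf 'R' → count = 5
  pos 15: leaf 'T' → count = 6
  pos 17: leaf 'W' → count = 7
  pos 23: leaf 'A' → count = 8
  pos 25: leaf 'D' → count = 9
  pos 27: leaf 'S' → count = 10
  pos 29: leaf 'M' → count = 11
  pos 32: leaf 'U' → count = 12
Total leaves: 12

Answer: 12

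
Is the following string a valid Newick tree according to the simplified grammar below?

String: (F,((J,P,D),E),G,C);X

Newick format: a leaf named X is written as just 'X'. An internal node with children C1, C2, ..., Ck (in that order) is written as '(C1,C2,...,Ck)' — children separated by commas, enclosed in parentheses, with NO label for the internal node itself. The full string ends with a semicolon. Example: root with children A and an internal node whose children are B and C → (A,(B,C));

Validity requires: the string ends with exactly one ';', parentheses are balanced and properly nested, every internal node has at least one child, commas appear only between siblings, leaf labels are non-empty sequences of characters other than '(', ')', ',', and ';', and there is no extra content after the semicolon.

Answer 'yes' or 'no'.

Answer: no

Derivation:
Input: (F,((J,P,D),E),G,C);X
Paren balance: 3 '(' vs 3 ')' OK
Ends with single ';': False
Full parse: FAILS (must end with ;)
Valid: False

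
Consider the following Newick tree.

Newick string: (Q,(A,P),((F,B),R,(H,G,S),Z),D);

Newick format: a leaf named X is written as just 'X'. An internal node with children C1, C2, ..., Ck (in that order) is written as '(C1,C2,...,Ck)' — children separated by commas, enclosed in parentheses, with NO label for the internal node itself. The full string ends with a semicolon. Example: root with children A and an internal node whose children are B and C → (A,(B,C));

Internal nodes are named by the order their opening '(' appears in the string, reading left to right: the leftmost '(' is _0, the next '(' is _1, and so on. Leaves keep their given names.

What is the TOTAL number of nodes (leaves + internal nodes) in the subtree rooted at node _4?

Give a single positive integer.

Answer: 4

Derivation:
Newick: (Q,(A,P),((F,B),R,(H,G,S),Z),D);
Locate _4: it is the '(' at position 18 (the 5th '(' reading left to right).
Query: subtree rooted at _4
_4: subtree_size = 1 + 3
  H: subtree_size = 1 + 0
  G: subtree_size = 1 + 0
  S: subtree_size = 1 + 0
Total subtree size of _4: 4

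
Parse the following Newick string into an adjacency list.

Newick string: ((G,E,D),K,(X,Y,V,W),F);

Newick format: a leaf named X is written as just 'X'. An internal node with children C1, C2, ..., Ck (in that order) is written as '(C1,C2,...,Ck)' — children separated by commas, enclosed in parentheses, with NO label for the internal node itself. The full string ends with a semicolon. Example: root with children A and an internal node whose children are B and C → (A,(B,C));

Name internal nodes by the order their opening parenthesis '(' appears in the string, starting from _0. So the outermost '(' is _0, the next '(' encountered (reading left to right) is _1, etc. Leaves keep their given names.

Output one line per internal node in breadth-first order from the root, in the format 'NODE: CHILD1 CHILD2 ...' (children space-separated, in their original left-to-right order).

Input: ((G,E,D),K,(X,Y,V,W),F);
Scanning left-to-right, naming '(' by encounter order:
  pos 0: '(' -> open internal node _0 (depth 1)
  pos 1: '(' -> open internal node _1 (depth 2)
  pos 7: ')' -> close internal node _1 (now at depth 1)
  pos 11: '(' -> open internal node _2 (depth 2)
  pos 19: ')' -> close internal node _2 (now at depth 1)
  pos 22: ')' -> close internal node _0 (now at depth 0)
Total internal nodes: 3
BFS adjacency from root:
  _0: _1 K _2 F
  _1: G E D
  _2: X Y V W

Answer: _0: _1 K _2 F
_1: G E D
_2: X Y V W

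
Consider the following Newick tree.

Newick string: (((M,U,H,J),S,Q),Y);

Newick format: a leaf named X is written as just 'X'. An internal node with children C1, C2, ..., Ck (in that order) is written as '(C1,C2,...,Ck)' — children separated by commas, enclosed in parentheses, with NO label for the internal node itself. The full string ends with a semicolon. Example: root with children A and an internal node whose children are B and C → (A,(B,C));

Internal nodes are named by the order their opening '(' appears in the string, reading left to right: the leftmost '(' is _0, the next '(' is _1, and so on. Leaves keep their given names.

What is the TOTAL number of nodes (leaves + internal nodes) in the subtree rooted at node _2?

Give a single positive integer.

Newick: (((M,U,H,J),S,Q),Y);
Locate _2: it is the '(' at position 2 (the 3rd '(' reading left to right).
Query: subtree rooted at _2
_2: subtree_size = 1 + 4
  M: subtree_size = 1 + 0
  U: subtree_size = 1 + 0
  H: subtree_size = 1 + 0
  J: subtree_size = 1 + 0
Total subtree size of _2: 5

Answer: 5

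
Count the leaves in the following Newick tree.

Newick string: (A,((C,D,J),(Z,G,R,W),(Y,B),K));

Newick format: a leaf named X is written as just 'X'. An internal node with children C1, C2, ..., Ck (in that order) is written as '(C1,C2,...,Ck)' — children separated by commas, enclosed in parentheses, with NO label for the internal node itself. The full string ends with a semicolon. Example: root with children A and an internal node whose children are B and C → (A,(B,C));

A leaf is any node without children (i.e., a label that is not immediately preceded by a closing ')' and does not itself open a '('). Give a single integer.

Answer: 11

Derivation:
Newick: (A,((C,D,J),(Z,G,R,W),(Y,B),K));
Scan left-to-right; a leaf is any maximal label run not followed by '(':
  pos 1: leaf 'A' → count = 1
  pos 5: leaf 'C' → count = 2
  pos 7: leaf 'D' → count = 3
  pos 9: leaf 'J' → count = 4
  pos 13: leaf 'Z' → count = 5
  pos 15: leaf 'G' → count = 6
  pos 17: leaf 'R' → count = 7
  pos 19: leaf 'W' → count = 8
  pos 23: leaf 'Y' → count = 9
  pos 25: leaf 'B' → count = 10
  pos 28: leaf 'K' → count = 11
Total leaves: 11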